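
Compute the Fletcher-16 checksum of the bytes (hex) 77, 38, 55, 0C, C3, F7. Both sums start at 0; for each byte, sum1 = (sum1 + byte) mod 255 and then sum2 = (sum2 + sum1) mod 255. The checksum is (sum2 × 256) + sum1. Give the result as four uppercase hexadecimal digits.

Running sums (mod 255):
  after byte 0 (77): sum1=119, sum2=119
  after byte 1 (38): sum1=175, sum2=39
  after byte 2 (55): sum1=5, sum2=44
  after byte 3 (0C): sum1=17, sum2=61
  after byte 4 (C3): sum1=212, sum2=18
  after byte 5 (F7): sum1=204, sum2=222
Checksum = sum2·256 + sum1 = 222·256 + 204 = 57036 = 0xDECC.

DECC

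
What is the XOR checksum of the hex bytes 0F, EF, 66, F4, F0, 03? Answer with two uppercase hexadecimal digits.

XOR the bytes together:
  start with 0x0F
  0x0F ⊕ 0xEF = 0xE0
  0xE0 ⊕ 0x66 = 0x86
  0x86 ⊕ 0xF4 = 0x72
  0x72 ⊕ 0xF0 = 0x82
  0x82 ⊕ 0x03 = 0x81

81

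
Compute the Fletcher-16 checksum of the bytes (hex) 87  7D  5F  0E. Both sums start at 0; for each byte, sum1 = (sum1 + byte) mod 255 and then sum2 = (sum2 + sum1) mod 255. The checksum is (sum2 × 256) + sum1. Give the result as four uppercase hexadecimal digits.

6372

Running sums (mod 255):
  after byte 0 (87): sum1=135, sum2=135
  after byte 1 (7D): sum1=5, sum2=140
  after byte 2 (5F): sum1=100, sum2=240
  after byte 3 (0E): sum1=114, sum2=99
Checksum = sum2·256 + sum1 = 99·256 + 114 = 25458 = 0x6372.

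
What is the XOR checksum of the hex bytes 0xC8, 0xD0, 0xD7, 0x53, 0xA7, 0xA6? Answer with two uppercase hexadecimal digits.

9D

XOR the bytes together:
  start with 0xC8
  0xC8 ⊕ 0xD0 = 0x18
  0x18 ⊕ 0xD7 = 0xCF
  0xCF ⊕ 0x53 = 0x9C
  0x9C ⊕ 0xA7 = 0x3B
  0x3B ⊕ 0xA6 = 0x9D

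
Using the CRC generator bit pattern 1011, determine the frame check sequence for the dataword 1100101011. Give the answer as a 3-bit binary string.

Append 3 zeros: 1100101011000. Divide by 1011 (XOR where the leading bit is 1):
  pos 0: 1100 XOR 1011 = 0111
  pos 1: 1111 XOR 1011 = 0100
  pos 2: 1000 XOR 1011 = 0011
  pos 4: 1110 XOR 1011 = 0101
  pos 5: 1011 XOR 1011 = 0000
  pos 9: 1000 XOR 1011 = 0011
Remainder (last 3 bits) = 011. This is the CRC / FCS.

011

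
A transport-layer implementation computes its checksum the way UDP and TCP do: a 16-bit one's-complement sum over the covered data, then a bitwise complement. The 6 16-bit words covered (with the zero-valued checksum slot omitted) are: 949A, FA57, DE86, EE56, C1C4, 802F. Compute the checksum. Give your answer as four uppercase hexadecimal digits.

One's-complement addition (fold any carry out of bit 15 back into bit 0):
  0x949A + 0xFA57 = 0x18EF1 → wrap carry → 0x8EF2
  0x8EF2 + 0xDE86 = 0x16D78 → wrap carry → 0x6D79
  0x6D79 + 0xEE56 = 0x15BCF → wrap carry → 0x5BD0
  0x5BD0 + 0xC1C4 = 0x11D94 → wrap carry → 0x1D95
  0x1D95 + 0x802F = 0x09DC4
One's-complement sum = 0x9DC4.
Checksum = ~0x9DC4 & 0xFFFF = 0x623B.

623B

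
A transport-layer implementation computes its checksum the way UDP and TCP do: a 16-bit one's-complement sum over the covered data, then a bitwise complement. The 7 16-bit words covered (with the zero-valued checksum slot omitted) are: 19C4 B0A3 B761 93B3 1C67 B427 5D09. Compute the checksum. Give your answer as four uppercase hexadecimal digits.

BCEA

One's-complement addition (fold any carry out of bit 15 back into bit 0):
  0x19C4 + 0xB0A3 = 0x0CA67
  0xCA67 + 0xB761 = 0x181C8 → wrap carry → 0x81C9
  0x81C9 + 0x93B3 = 0x1157C → wrap carry → 0x157D
  0x157D + 0x1C67 = 0x031E4
  0x31E4 + 0xB427 = 0x0E60B
  0xE60B + 0x5D09 = 0x14314 → wrap carry → 0x4315
One's-complement sum = 0x4315.
Checksum = ~0x4315 & 0xFFFF = 0xBCEA.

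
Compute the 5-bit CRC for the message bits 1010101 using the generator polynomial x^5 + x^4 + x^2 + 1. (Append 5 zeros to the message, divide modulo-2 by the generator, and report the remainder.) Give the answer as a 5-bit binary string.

01001

Append 5 zeros: 101010100000. Divide by 110101 (XOR where the leading bit is 1):
  pos 0: 101010 XOR 110101 = 011111
  pos 1: 111111 XOR 110101 = 001010
  pos 3: 101000 XOR 110101 = 011101
  pos 4: 111010 XOR 110101 = 001111
  pos 6: 111100 XOR 110101 = 001001
Remainder (last 5 bits) = 01001. This is the CRC / FCS.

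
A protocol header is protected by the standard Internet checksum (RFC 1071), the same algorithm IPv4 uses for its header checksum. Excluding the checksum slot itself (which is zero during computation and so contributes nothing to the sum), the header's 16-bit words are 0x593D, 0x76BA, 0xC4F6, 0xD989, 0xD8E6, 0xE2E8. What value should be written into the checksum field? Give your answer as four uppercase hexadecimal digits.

D5B7

One's-complement addition (fold any carry out of bit 15 back into bit 0):
  0x593D + 0x76BA = 0x0CFF7
  0xCFF7 + 0xC4F6 = 0x194ED → wrap carry → 0x94EE
  0x94EE + 0xD989 = 0x16E77 → wrap carry → 0x6E78
  0x6E78 + 0xD8E6 = 0x1475E → wrap carry → 0x475F
  0x475F + 0xE2E8 = 0x12A47 → wrap carry → 0x2A48
One's-complement sum = 0x2A48.
Checksum = ~0x2A48 & 0xFFFF = 0xD5B7.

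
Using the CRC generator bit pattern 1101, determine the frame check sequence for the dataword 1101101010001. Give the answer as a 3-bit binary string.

111

Append 3 zeros: 1101101010001000. Divide by 1101 (XOR where the leading bit is 1):
  pos 0: 1101 XOR 1101 = 0000
  pos 4: 1010 XOR 1101 = 0111
  pos 5: 1111 XOR 1101 = 0010
  pos 7: 1000 XOR 1101 = 0101
  pos 8: 1010 XOR 1101 = 0111
  pos 9: 1111 XOR 1101 = 0010
  pos 11: 1000 XOR 1101 = 0101
  pos 12: 1010 XOR 1101 = 0111
Remainder (last 3 bits) = 111. This is the CRC / FCS.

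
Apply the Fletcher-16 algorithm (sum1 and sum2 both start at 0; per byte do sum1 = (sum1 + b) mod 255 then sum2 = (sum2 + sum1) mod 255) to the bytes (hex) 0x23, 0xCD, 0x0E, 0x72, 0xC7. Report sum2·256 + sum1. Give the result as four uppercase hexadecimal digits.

Running sums (mod 255):
  after byte 0 (0x23): sum1=35, sum2=35
  after byte 1 (0xCD): sum1=240, sum2=20
  after byte 2 (0x0E): sum1=254, sum2=19
  after byte 3 (0x72): sum1=113, sum2=132
  after byte 4 (0xC7): sum1=57, sum2=189
Checksum = sum2·256 + sum1 = 189·256 + 57 = 48441 = 0xBD39.

BD39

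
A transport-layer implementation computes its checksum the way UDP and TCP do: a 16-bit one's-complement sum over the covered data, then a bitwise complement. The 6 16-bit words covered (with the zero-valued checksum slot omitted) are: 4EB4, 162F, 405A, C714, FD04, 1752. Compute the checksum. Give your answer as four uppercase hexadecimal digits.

One's-complement addition (fold any carry out of bit 15 back into bit 0):
  0x4EB4 + 0x162F = 0x064E3
  0x64E3 + 0x405A = 0x0A53D
  0xA53D + 0xC714 = 0x16C51 → wrap carry → 0x6C52
  0x6C52 + 0xFD04 = 0x16956 → wrap carry → 0x6957
  0x6957 + 0x1752 = 0x080A9
One's-complement sum = 0x80A9.
Checksum = ~0x80A9 & 0xFFFF = 0x7F56.

7F56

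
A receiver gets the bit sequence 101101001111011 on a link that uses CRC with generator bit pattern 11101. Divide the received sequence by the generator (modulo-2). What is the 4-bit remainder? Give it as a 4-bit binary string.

Modulo-2 division of 101101001111011 by 11101:
  pos 0: 10110 XOR 11101 = 01011
  pos 1: 10111 XOR 11101 = 01010
  pos 2: 10100 XOR 11101 = 01001
  pos 3: 10010 XOR 11101 = 01111
  pos 4: 11111 XOR 11101 = 00010
  pos 7: 10111 XOR 11101 = 01010
  pos 8: 10100 XOR 11101 = 01001
  pos 9: 10011 XOR 11101 = 01110
  pos 10: 11101 XOR 11101 = 00000
Remainder = 0000 (zero — the frame passes the CRC check).

0000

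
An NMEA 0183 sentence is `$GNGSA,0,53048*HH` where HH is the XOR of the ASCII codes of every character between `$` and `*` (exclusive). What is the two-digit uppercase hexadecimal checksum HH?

XOR the ASCII codes of the payload characters:
  'G' = 0x47 → acc = 0x47
  'N' = 0x4E → acc = 0x09
  'G' = 0x47 → acc = 0x4E
  'S' = 0x53 → acc = 0x1D
  'A' = 0x41 → acc = 0x5C
  ',' = 0x2C → acc = 0x70
  '0' = 0x30 → acc = 0x40
  ',' = 0x2C → acc = 0x6C
  '5' = 0x35 → acc = 0x59
  '3' = 0x33 → acc = 0x6A
  '0' = 0x30 → acc = 0x5A
  '4' = 0x34 → acc = 0x6E
  '8' = 0x38 → acc = 0x56
Checksum = 0x56.

56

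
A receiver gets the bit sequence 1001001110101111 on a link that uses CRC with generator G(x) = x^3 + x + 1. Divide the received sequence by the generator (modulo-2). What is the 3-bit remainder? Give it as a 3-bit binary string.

Modulo-2 division of 1001001110101111 by 1011:
  pos 0: 1001 XOR 1011 = 0010
  pos 2: 1000 XOR 1011 = 0011
  pos 4: 1111 XOR 1011 = 0100
  pos 5: 1001 XOR 1011 = 0010
  pos 7: 1001 XOR 1011 = 0010
  pos 9: 1001 XOR 1011 = 0010
  pos 11: 1011 XOR 1011 = 0000
Remainder = 001 (nonzero — an error is detected).

001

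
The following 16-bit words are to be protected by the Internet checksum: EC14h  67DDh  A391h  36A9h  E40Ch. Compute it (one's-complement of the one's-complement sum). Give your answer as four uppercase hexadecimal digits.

One's-complement addition (fold any carry out of bit 15 back into bit 0):
  0xEC14 + 0x67DD = 0x153F1 → wrap carry → 0x53F2
  0x53F2 + 0xA391 = 0x0F783
  0xF783 + 0x36A9 = 0x12E2C → wrap carry → 0x2E2D
  0x2E2D + 0xE40C = 0x11239 → wrap carry → 0x123A
One's-complement sum = 0x123A.
Checksum = ~0x123A & 0xFFFF = 0xEDC5.

EDC5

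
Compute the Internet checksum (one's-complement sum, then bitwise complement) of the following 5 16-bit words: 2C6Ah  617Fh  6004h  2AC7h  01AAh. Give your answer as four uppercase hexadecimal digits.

E5A0

One's-complement addition (fold any carry out of bit 15 back into bit 0):
  0x2C6A + 0x617F = 0x08DE9
  0x8DE9 + 0x6004 = 0x0EDED
  0xEDED + 0x2AC7 = 0x118B4 → wrap carry → 0x18B5
  0x18B5 + 0x01AA = 0x01A5F
One's-complement sum = 0x1A5F.
Checksum = ~0x1A5F & 0xFFFF = 0xE5A0.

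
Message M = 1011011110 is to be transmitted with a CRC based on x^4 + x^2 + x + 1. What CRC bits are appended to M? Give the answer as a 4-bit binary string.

0010

Append 4 zeros: 10110111100000. Divide by 10111 (XOR where the leading bit is 1):
  pos 0: 10110 XOR 10111 = 00001
  pos 4: 11111 XOR 10111 = 01000
  pos 5: 10000 XOR 10111 = 00111
  pos 7: 11100 XOR 10111 = 01011
  pos 8: 10110 XOR 10111 = 00001
Remainder (last 4 bits) = 0010. This is the CRC / FCS.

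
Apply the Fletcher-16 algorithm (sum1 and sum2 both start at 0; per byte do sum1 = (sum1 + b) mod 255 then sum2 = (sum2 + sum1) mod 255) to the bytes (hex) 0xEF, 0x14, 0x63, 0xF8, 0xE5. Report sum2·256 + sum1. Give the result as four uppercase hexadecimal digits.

Running sums (mod 255):
  after byte 0 (0xEF): sum1=239, sum2=239
  after byte 1 (0x14): sum1=4, sum2=243
  after byte 2 (0x63): sum1=103, sum2=91
  after byte 3 (0xF8): sum1=96, sum2=187
  after byte 4 (0xE5): sum1=70, sum2=2
Checksum = sum2·256 + sum1 = 2·256 + 70 = 582 = 0x0246.

0246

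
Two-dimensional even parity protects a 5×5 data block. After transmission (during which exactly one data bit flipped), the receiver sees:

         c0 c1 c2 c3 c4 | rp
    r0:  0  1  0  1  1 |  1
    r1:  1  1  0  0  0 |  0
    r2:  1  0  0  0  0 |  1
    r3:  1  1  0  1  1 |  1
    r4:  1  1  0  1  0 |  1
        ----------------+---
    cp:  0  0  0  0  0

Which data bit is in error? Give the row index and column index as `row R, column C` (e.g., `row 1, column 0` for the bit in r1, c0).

row 3, column 3

Recompute each row's even parity and compare to rp:
  r0: data parity 1, sent rp 1 → ok
  r1: data parity 0, sent rp 0 → ok
  r2: data parity 1, sent rp 1 → ok
  r3: data parity 0, sent rp 1 → mismatch
  r4: data parity 1, sent rp 1 → ok
Recompute each column's even parity and compare to cp:
  c0: data parity 0, sent cp 0 → ok
  c1: data parity 0, sent cp 0 → ok
  c2: data parity 0, sent cp 0 → ok
  c3: data parity 1, sent cp 0 → mismatch
  c4: data parity 0, sent cp 0 → ok
Exactly one row (r3) and one column (c3) fail → the flipped bit is at their intersection.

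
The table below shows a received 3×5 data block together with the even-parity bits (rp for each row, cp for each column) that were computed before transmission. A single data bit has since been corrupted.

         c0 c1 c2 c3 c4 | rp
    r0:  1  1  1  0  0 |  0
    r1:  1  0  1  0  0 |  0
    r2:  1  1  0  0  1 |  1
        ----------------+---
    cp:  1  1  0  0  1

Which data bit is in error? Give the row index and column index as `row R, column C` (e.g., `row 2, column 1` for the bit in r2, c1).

Recompute each row's even parity and compare to rp:
  r0: data parity 1, sent rp 0 → mismatch
  r1: data parity 0, sent rp 0 → ok
  r2: data parity 1, sent rp 1 → ok
Recompute each column's even parity and compare to cp:
  c0: data parity 1, sent cp 1 → ok
  c1: data parity 0, sent cp 1 → mismatch
  c2: data parity 0, sent cp 0 → ok
  c3: data parity 0, sent cp 0 → ok
  c4: data parity 1, sent cp 1 → ok
Exactly one row (r0) and one column (c1) fail → the flipped bit is at their intersection.

row 0, column 1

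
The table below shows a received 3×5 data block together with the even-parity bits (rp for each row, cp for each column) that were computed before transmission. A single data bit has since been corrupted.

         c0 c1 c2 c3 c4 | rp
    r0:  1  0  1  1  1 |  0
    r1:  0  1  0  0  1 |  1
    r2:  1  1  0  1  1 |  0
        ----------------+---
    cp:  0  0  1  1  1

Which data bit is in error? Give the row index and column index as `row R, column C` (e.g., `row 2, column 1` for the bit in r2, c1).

row 1, column 3

Recompute each row's even parity and compare to rp:
  r0: data parity 0, sent rp 0 → ok
  r1: data parity 0, sent rp 1 → mismatch
  r2: data parity 0, sent rp 0 → ok
Recompute each column's even parity and compare to cp:
  c0: data parity 0, sent cp 0 → ok
  c1: data parity 0, sent cp 0 → ok
  c2: data parity 1, sent cp 1 → ok
  c3: data parity 0, sent cp 1 → mismatch
  c4: data parity 1, sent cp 1 → ok
Exactly one row (r1) and one column (c3) fail → the flipped bit is at their intersection.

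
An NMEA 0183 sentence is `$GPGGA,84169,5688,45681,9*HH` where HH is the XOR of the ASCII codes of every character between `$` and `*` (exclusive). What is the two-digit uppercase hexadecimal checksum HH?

60

XOR the ASCII codes of the payload characters:
  'G' = 0x47 → acc = 0x47
  'P' = 0x50 → acc = 0x17
  'G' = 0x47 → acc = 0x50
  'G' = 0x47 → acc = 0x17
  'A' = 0x41 → acc = 0x56
  ',' = 0x2C → acc = 0x7A
  '8' = 0x38 → acc = 0x42
  '4' = 0x34 → acc = 0x76
  '1' = 0x31 → acc = 0x47
  '6' = 0x36 → acc = 0x71
  '9' = 0x39 → acc = 0x48
  ',' = 0x2C → acc = 0x64
  '5' = 0x35 → acc = 0x51
  '6' = 0x36 → acc = 0x67
  '8' = 0x38 → acc = 0x5F
  '8' = 0x38 → acc = 0x67
  ',' = 0x2C → acc = 0x4B
  '4' = 0x34 → acc = 0x7F
  '5' = 0x35 → acc = 0x4A
  '6' = 0x36 → acc = 0x7C
  '8' = 0x38 → acc = 0x44
  '1' = 0x31 → acc = 0x75
  ',' = 0x2C → acc = 0x59
  '9' = 0x39 → acc = 0x60
Checksum = 0x60.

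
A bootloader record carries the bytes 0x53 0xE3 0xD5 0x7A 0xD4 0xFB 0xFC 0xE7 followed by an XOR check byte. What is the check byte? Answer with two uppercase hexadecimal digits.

2B

XOR the bytes together:
  start with 0x53
  0x53 ⊕ 0xE3 = 0xB0
  0xB0 ⊕ 0xD5 = 0x65
  0x65 ⊕ 0x7A = 0x1F
  0x1F ⊕ 0xD4 = 0xCB
  0xCB ⊕ 0xFB = 0x30
  0x30 ⊕ 0xFC = 0xCC
  0xCC ⊕ 0xE7 = 0x2B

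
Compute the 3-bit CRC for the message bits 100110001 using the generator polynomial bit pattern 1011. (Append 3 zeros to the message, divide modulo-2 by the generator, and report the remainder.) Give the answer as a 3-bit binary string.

Append 3 zeros: 100110001000. Divide by 1011 (XOR where the leading bit is 1):
  pos 0: 1001 XOR 1011 = 0010
  pos 2: 1010 XOR 1011 = 0001
  pos 5: 1001 XOR 1011 = 0010
  pos 7: 1000 XOR 1011 = 0011
Remainder (last 3 bits) = 110. This is the CRC / FCS.

110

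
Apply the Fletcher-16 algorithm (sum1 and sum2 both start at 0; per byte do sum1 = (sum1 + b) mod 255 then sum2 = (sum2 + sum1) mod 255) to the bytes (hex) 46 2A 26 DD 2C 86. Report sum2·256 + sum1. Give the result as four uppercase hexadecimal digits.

Running sums (mod 255):
  after byte 0 (46): sum1=70, sum2=70
  after byte 1 (2A): sum1=112, sum2=182
  after byte 2 (26): sum1=150, sum2=77
  after byte 3 (DD): sum1=116, sum2=193
  after byte 4 (2C): sum1=160, sum2=98
  after byte 5 (86): sum1=39, sum2=137
Checksum = sum2·256 + sum1 = 137·256 + 39 = 35111 = 0x8927.

8927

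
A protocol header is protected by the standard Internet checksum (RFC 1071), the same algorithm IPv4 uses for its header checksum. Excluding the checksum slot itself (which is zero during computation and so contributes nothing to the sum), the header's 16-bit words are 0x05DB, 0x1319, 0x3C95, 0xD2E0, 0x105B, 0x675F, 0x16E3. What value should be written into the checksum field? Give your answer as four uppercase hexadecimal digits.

48F8

One's-complement addition (fold any carry out of bit 15 back into bit 0):
  0x05DB + 0x1319 = 0x018F4
  0x18F4 + 0x3C95 = 0x05589
  0x5589 + 0xD2E0 = 0x12869 → wrap carry → 0x286A
  0x286A + 0x105B = 0x038C5
  0x38C5 + 0x675F = 0x0A024
  0xA024 + 0x16E3 = 0x0B707
One's-complement sum = 0xB707.
Checksum = ~0xB707 & 0xFFFF = 0x48F8.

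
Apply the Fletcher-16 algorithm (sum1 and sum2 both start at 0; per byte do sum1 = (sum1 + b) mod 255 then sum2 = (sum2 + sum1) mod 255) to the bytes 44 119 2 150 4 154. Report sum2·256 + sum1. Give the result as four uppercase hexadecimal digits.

CCDA

Running sums (mod 255):
  after byte 0 (44): sum1=44, sum2=44
  after byte 1 (119): sum1=163, sum2=207
  after byte 2 (2): sum1=165, sum2=117
  after byte 3 (150): sum1=60, sum2=177
  after byte 4 (4): sum1=64, sum2=241
  after byte 5 (154): sum1=218, sum2=204
Checksum = sum2·256 + sum1 = 204·256 + 218 = 52442 = 0xCCDA.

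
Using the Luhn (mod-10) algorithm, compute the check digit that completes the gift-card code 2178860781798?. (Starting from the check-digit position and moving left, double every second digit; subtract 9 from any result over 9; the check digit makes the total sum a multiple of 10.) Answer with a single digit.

3

Partial digits right→left: 8 9 7 1 8 7 0 6 8 8 7 1 2
Double every second digit counting from the check-digit position (so the 1st, 3rd, 5th, ... of the partial from the right).
  doubled (with −9 where >9): 7 5 7 0 7 5 4 → sum 35
  kept as-is: 9 1 7 6 8 1 → sum 32
Total = 35 + 32 = 67.
Check digit = (10 − (67 mod 10)) mod 10 = 3.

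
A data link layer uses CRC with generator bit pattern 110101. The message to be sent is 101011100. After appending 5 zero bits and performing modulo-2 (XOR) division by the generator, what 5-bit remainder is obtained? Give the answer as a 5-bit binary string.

00111

Append 5 zeros: 10101110000000. Divide by 110101 (XOR where the leading bit is 1):
  pos 0: 101011 XOR 110101 = 011110
  pos 1: 111101 XOR 110101 = 001000
  pos 3: 100000 XOR 110101 = 010101
  pos 4: 101010 XOR 110101 = 011111
  pos 5: 111110 XOR 110101 = 001011
  pos 7: 101100 XOR 110101 = 011001
  pos 8: 110010 XOR 110101 = 000111
Remainder (last 5 bits) = 00111. This is the CRC / FCS.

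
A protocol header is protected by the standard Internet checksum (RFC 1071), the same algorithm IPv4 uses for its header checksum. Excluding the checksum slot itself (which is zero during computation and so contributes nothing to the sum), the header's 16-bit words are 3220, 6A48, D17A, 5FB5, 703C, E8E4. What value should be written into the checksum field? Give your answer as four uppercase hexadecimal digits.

D945

One's-complement addition (fold any carry out of bit 15 back into bit 0):
  0x3220 + 0x6A48 = 0x09C68
  0x9C68 + 0xD17A = 0x16DE2 → wrap carry → 0x6DE3
  0x6DE3 + 0x5FB5 = 0x0CD98
  0xCD98 + 0x703C = 0x13DD4 → wrap carry → 0x3DD5
  0x3DD5 + 0xE8E4 = 0x126B9 → wrap carry → 0x26BA
One's-complement sum = 0x26BA.
Checksum = ~0x26BA & 0xFFFF = 0xD945.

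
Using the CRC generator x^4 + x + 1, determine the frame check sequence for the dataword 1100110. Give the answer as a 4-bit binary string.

Append 4 zeros: 11001100000. Divide by 10011 (XOR where the leading bit is 1):
  pos 0: 11001 XOR 10011 = 01010
  pos 1: 10101 XOR 10011 = 00110
  pos 3: 11000 XOR 10011 = 01011
  pos 4: 10110 XOR 10011 = 00101
  pos 6: 10100 XOR 10011 = 00111
Remainder (last 4 bits) = 0111. This is the CRC / FCS.

0111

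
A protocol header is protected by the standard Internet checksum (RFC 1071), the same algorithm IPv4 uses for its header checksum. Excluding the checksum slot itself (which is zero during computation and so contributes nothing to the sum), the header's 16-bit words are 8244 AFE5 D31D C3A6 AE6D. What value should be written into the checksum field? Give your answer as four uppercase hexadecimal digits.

One's-complement addition (fold any carry out of bit 15 back into bit 0):
  0x8244 + 0xAFE5 = 0x13229 → wrap carry → 0x322A
  0x322A + 0xD31D = 0x10547 → wrap carry → 0x0548
  0x0548 + 0xC3A6 = 0x0C8EE
  0xC8EE + 0xAE6D = 0x1775B → wrap carry → 0x775C
One's-complement sum = 0x775C.
Checksum = ~0x775C & 0xFFFF = 0x88A3.

88A3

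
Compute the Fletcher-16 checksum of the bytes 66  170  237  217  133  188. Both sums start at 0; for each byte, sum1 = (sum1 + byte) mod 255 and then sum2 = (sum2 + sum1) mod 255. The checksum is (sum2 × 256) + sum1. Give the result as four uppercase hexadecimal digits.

EFF6

Running sums (mod 255):
  after byte 0 (66): sum1=66, sum2=66
  after byte 1 (170): sum1=236, sum2=47
  after byte 2 (237): sum1=218, sum2=10
  after byte 3 (217): sum1=180, sum2=190
  after byte 4 (133): sum1=58, sum2=248
  after byte 5 (188): sum1=246, sum2=239
Checksum = sum2·256 + sum1 = 239·256 + 246 = 61430 = 0xEFF6.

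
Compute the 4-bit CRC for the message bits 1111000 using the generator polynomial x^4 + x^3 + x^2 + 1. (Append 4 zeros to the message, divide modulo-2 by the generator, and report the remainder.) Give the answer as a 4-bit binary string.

1111

Append 4 zeros: 11110000000. Divide by 11101 (XOR where the leading bit is 1):
  pos 0: 11110 XOR 11101 = 00011
  pos 3: 11000 XOR 11101 = 00101
  pos 5: 10100 XOR 11101 = 01001
  pos 6: 10010 XOR 11101 = 01111
Remainder (last 4 bits) = 1111. This is the CRC / FCS.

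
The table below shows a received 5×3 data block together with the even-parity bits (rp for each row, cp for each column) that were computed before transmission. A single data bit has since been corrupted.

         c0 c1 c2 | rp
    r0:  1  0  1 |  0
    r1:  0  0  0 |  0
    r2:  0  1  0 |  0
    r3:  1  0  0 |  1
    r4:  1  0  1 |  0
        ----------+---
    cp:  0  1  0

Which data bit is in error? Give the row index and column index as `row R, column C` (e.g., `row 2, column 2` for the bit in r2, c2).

Recompute each row's even parity and compare to rp:
  r0: data parity 0, sent rp 0 → ok
  r1: data parity 0, sent rp 0 → ok
  r2: data parity 1, sent rp 0 → mismatch
  r3: data parity 1, sent rp 1 → ok
  r4: data parity 0, sent rp 0 → ok
Recompute each column's even parity and compare to cp:
  c0: data parity 1, sent cp 0 → mismatch
  c1: data parity 1, sent cp 1 → ok
  c2: data parity 0, sent cp 0 → ok
Exactly one row (r2) and one column (c0) fail → the flipped bit is at their intersection.

row 2, column 0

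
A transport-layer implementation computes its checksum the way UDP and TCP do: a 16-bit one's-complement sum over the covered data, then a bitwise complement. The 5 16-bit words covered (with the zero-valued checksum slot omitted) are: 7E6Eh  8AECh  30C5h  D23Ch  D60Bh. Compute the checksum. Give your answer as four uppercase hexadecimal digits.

One's-complement addition (fold any carry out of bit 15 back into bit 0):
  0x7E6E + 0x8AEC = 0x1095A → wrap carry → 0x095B
  0x095B + 0x30C5 = 0x03A20
  0x3A20 + 0xD23C = 0x10C5C → wrap carry → 0x0C5D
  0x0C5D + 0xD60B = 0x0E268
One's-complement sum = 0xE268.
Checksum = ~0xE268 & 0xFFFF = 0x1D97.

1D97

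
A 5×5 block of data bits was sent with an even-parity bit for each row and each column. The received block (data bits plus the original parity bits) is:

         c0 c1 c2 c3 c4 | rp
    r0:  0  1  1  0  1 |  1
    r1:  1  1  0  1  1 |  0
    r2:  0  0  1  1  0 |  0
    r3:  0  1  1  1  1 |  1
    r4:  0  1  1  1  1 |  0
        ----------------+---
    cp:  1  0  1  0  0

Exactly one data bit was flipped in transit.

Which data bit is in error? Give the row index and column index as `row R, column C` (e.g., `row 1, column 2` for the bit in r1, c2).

Recompute each row's even parity and compare to rp:
  r0: data parity 1, sent rp 1 → ok
  r1: data parity 0, sent rp 0 → ok
  r2: data parity 0, sent rp 0 → ok
  r3: data parity 0, sent rp 1 → mismatch
  r4: data parity 0, sent rp 0 → ok
Recompute each column's even parity and compare to cp:
  c0: data parity 1, sent cp 1 → ok
  c1: data parity 0, sent cp 0 → ok
  c2: data parity 0, sent cp 1 → mismatch
  c3: data parity 0, sent cp 0 → ok
  c4: data parity 0, sent cp 0 → ok
Exactly one row (r3) and one column (c2) fail → the flipped bit is at their intersection.

row 3, column 2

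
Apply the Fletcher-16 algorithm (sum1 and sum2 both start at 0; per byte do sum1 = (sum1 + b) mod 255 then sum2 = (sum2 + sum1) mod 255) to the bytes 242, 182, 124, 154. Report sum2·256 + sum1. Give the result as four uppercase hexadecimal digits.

Running sums (mod 255):
  after byte 0 (242): sum1=242, sum2=242
  after byte 1 (182): sum1=169, sum2=156
  after byte 2 (124): sum1=38, sum2=194
  after byte 3 (154): sum1=192, sum2=131
Checksum = sum2·256 + sum1 = 131·256 + 192 = 33728 = 0x83C0.

83C0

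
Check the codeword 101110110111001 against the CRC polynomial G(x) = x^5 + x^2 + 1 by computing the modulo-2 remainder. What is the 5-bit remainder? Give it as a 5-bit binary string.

00000

Modulo-2 division of 101110110111001 by 100101:
  pos 0: 101110 XOR 100101 = 001011
  pos 2: 101111 XOR 100101 = 001010
  pos 4: 101001 XOR 100101 = 001100
  pos 6: 110011 XOR 100101 = 010110
  pos 7: 101100 XOR 100101 = 001001
  pos 9: 100101 XOR 100101 = 000000
Remainder = 00000 (zero — the frame passes the CRC check).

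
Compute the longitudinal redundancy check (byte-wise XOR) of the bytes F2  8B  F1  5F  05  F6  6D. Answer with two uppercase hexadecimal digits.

49

XOR the bytes together:
  start with 0xF2
  0xF2 ⊕ 0x8B = 0x79
  0x79 ⊕ 0xF1 = 0x88
  0x88 ⊕ 0x5F = 0xD7
  0xD7 ⊕ 0x05 = 0xD2
  0xD2 ⊕ 0xF6 = 0x24
  0x24 ⊕ 0x6D = 0x49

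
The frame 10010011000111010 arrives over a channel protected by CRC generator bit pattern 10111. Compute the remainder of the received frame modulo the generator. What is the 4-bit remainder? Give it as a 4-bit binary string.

Modulo-2 division of 10010011000111010 by 10111:
  pos 0: 10010 XOR 10111 = 00101
  pos 2: 10101 XOR 10111 = 00010
  pos 5: 10100 XOR 10111 = 00011
  pos 8: 11011 XOR 10111 = 01100
  pos 9: 11001 XOR 10111 = 01110
  pos 10: 11100 XOR 10111 = 01011
  pos 11: 10111 XOR 10111 = 00000
Remainder = 0000 (zero — the frame passes the CRC check).

0000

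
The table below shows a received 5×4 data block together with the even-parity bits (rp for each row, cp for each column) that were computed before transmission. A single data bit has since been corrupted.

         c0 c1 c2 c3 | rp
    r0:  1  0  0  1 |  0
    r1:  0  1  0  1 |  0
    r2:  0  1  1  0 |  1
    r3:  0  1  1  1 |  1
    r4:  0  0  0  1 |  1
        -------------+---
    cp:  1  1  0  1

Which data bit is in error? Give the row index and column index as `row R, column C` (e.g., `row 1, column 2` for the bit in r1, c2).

row 2, column 3

Recompute each row's even parity and compare to rp:
  r0: data parity 0, sent rp 0 → ok
  r1: data parity 0, sent rp 0 → ok
  r2: data parity 0, sent rp 1 → mismatch
  r3: data parity 1, sent rp 1 → ok
  r4: data parity 1, sent rp 1 → ok
Recompute each column's even parity and compare to cp:
  c0: data parity 1, sent cp 1 → ok
  c1: data parity 1, sent cp 1 → ok
  c2: data parity 0, sent cp 0 → ok
  c3: data parity 0, sent cp 1 → mismatch
Exactly one row (r2) and one column (c3) fail → the flipped bit is at their intersection.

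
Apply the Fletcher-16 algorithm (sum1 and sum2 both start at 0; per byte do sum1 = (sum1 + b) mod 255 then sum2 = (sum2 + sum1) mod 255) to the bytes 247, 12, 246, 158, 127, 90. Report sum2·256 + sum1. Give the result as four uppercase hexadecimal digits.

Running sums (mod 255):
  after byte 0 (247): sum1=247, sum2=247
  after byte 1 (12): sum1=4, sum2=251
  after byte 2 (246): sum1=250, sum2=246
  after byte 3 (158): sum1=153, sum2=144
  after byte 4 (127): sum1=25, sum2=169
  after byte 5 (90): sum1=115, sum2=29
Checksum = sum2·256 + sum1 = 29·256 + 115 = 7539 = 0x1D73.

1D73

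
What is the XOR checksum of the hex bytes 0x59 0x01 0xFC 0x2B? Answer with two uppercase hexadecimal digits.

XOR the bytes together:
  start with 0x59
  0x59 ⊕ 0x01 = 0x58
  0x58 ⊕ 0xFC = 0xA4
  0xA4 ⊕ 0x2B = 0x8F

8F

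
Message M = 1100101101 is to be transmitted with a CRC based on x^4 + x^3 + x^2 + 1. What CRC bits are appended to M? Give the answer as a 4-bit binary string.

1111

Append 4 zeros: 11001011010000. Divide by 11101 (XOR where the leading bit is 1):
  pos 0: 11001 XOR 11101 = 00100
  pos 2: 10001 XOR 11101 = 01100
  pos 3: 11001 XOR 11101 = 00100
  pos 5: 10001 XOR 11101 = 01100
  pos 6: 11000 XOR 11101 = 00101
  pos 8: 10100 XOR 11101 = 01001
  pos 9: 10010 XOR 11101 = 01111
Remainder (last 4 bits) = 1111. This is the CRC / FCS.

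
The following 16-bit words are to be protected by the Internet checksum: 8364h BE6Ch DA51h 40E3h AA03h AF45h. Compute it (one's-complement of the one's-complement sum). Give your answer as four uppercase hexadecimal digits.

One's-complement addition (fold any carry out of bit 15 back into bit 0):
  0x8364 + 0xBE6C = 0x141D0 → wrap carry → 0x41D1
  0x41D1 + 0xDA51 = 0x11C22 → wrap carry → 0x1C23
  0x1C23 + 0x40E3 = 0x05D06
  0x5D06 + 0xAA03 = 0x10709 → wrap carry → 0x070A
  0x070A + 0xAF45 = 0x0B64F
One's-complement sum = 0xB64F.
Checksum = ~0xB64F & 0xFFFF = 0x49B0.

49B0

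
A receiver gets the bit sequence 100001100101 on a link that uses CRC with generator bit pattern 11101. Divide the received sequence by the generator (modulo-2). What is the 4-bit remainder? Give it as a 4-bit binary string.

Modulo-2 division of 100001100101 by 11101:
  pos 0: 10000 XOR 11101 = 01101
  pos 1: 11011 XOR 11101 = 00110
  pos 3: 11010 XOR 11101 = 00111
  pos 5: 11101 XOR 11101 = 00000
Remainder = 0001 (nonzero — an error is detected).

0001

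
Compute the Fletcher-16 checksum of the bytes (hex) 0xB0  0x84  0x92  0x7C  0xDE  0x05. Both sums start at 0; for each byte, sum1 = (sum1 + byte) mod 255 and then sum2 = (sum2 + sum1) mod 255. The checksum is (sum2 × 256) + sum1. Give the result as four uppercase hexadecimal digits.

Running sums (mod 255):
  after byte 0 (0xB0): sum1=176, sum2=176
  after byte 1 (0x84): sum1=53, sum2=229
  after byte 2 (0x92): sum1=199, sum2=173
  after byte 3 (0x7C): sum1=68, sum2=241
  after byte 4 (0xDE): sum1=35, sum2=21
  after byte 5 (0x05): sum1=40, sum2=61
Checksum = sum2·256 + sum1 = 61·256 + 40 = 15656 = 0x3D28.

3D28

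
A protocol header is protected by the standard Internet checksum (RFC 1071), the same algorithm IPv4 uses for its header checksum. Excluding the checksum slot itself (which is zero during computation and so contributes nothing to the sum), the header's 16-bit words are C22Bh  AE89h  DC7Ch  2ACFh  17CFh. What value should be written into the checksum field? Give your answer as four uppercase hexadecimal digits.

One's-complement addition (fold any carry out of bit 15 back into bit 0):
  0xC22B + 0xAE89 = 0x170B4 → wrap carry → 0x70B5
  0x70B5 + 0xDC7C = 0x14D31 → wrap carry → 0x4D32
  0x4D32 + 0x2ACF = 0x07801
  0x7801 + 0x17CF = 0x08FD0
One's-complement sum = 0x8FD0.
Checksum = ~0x8FD0 & 0xFFFF = 0x702F.

702F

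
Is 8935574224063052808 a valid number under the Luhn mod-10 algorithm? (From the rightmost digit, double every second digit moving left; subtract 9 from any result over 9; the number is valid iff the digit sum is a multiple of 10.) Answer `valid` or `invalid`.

From the right, keep odd positions and double even positions (subtract 9 from any doubled value over 9):
  doubled (positions 2,4,...): 0 4 0 3 8 4 5 1 9 → sum 34
  kept (positions 1,3,...): 8 8 5 3 0 2 4 5 3 8 → sum 46
Total = 80.
80 mod 10 = 0, so the number is valid.

valid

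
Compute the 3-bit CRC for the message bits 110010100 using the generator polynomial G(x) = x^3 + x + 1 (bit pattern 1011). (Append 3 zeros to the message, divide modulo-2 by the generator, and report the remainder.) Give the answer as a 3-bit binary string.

Append 3 zeros: 110010100000. Divide by 1011 (XOR where the leading bit is 1):
  pos 0: 1100 XOR 1011 = 0111
  pos 1: 1111 XOR 1011 = 0100
  pos 2: 1000 XOR 1011 = 0011
  pos 4: 1110 XOR 1011 = 0101
  pos 5: 1010 XOR 1011 = 0001
  pos 8: 1000 XOR 1011 = 0011
Remainder (last 3 bits) = 011. This is the CRC / FCS.

011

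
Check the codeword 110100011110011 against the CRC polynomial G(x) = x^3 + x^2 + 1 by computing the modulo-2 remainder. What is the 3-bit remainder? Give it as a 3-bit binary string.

000

Modulo-2 division of 110100011110011 by 1101:
  pos 0: 1101 XOR 1101 = 0000
  pos 7: 1111 XOR 1101 = 0010
  pos 9: 1000 XOR 1101 = 0101
  pos 10: 1011 XOR 1101 = 0110
  pos 11: 1101 XOR 1101 = 0000
Remainder = 000 (zero — the frame passes the CRC check).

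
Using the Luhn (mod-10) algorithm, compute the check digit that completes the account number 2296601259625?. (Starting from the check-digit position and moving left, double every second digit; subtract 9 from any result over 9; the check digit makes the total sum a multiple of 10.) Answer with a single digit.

6

Partial digits right→left: 5 2 6 9 5 2 1 0 6 6 9 2 2
Double every second digit counting from the check-digit position (so the 1st, 3rd, 5th, ... of the partial from the right).
  doubled (with −9 where >9): 1 3 1 2 3 9 4 → sum 23
  kept as-is: 2 9 2 0 6 2 → sum 21
Total = 23 + 21 = 44.
Check digit = (10 − (44 mod 10)) mod 10 = 6.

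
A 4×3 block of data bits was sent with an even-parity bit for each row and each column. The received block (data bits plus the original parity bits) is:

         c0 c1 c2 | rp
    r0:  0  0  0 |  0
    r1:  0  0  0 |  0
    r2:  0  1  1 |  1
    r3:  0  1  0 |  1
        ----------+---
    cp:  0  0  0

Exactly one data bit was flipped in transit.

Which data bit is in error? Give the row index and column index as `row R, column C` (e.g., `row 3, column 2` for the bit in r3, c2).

Recompute each row's even parity and compare to rp:
  r0: data parity 0, sent rp 0 → ok
  r1: data parity 0, sent rp 0 → ok
  r2: data parity 0, sent rp 1 → mismatch
  r3: data parity 1, sent rp 1 → ok
Recompute each column's even parity and compare to cp:
  c0: data parity 0, sent cp 0 → ok
  c1: data parity 0, sent cp 0 → ok
  c2: data parity 1, sent cp 0 → mismatch
Exactly one row (r2) and one column (c2) fail → the flipped bit is at their intersection.

row 2, column 2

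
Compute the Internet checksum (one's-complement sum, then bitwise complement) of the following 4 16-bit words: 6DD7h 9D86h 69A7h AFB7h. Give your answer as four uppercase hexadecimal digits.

DB42

One's-complement addition (fold any carry out of bit 15 back into bit 0):
  0x6DD7 + 0x9D86 = 0x10B5D → wrap carry → 0x0B5E
  0x0B5E + 0x69A7 = 0x07505
  0x7505 + 0xAFB7 = 0x124BC → wrap carry → 0x24BD
One's-complement sum = 0x24BD.
Checksum = ~0x24BD & 0xFFFF = 0xDB42.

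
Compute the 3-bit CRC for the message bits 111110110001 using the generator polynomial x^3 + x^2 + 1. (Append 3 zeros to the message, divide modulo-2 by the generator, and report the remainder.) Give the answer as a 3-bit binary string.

Append 3 zeros: 111110110001000. Divide by 1101 (XOR where the leading bit is 1):
  pos 0: 1111 XOR 1101 = 0010
  pos 2: 1010 XOR 1101 = 0111
  pos 3: 1111 XOR 1101 = 0010
  pos 5: 1010 XOR 1101 = 0111
  pos 6: 1110 XOR 1101 = 0011
  pos 8: 1101 XOR 1101 = 0000
Remainder (last 3 bits) = 000. This is the CRC / FCS.

000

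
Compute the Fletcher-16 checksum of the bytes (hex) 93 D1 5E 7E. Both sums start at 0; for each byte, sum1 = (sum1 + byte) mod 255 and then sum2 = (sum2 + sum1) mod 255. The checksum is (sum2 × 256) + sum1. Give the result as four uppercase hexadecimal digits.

FE42

Running sums (mod 255):
  after byte 0 (93): sum1=147, sum2=147
  after byte 1 (D1): sum1=101, sum2=248
  after byte 2 (5E): sum1=195, sum2=188
  after byte 3 (7E): sum1=66, sum2=254
Checksum = sum2·256 + sum1 = 254·256 + 66 = 65090 = 0xFE42.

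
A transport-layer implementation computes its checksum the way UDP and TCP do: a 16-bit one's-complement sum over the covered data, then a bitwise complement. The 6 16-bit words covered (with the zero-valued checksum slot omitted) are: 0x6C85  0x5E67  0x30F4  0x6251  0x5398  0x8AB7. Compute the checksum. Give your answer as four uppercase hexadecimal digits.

One's-complement addition (fold any carry out of bit 15 back into bit 0):
  0x6C85 + 0x5E67 = 0x0CAEC
  0xCAEC + 0x30F4 = 0x0FBE0
  0xFBE0 + 0x6251 = 0x15E31 → wrap carry → 0x5E32
  0x5E32 + 0x5398 = 0x0B1CA
  0xB1CA + 0x8AB7 = 0x13C81 → wrap carry → 0x3C82
One's-complement sum = 0x3C82.
Checksum = ~0x3C82 & 0xFFFF = 0xC37D.

C37D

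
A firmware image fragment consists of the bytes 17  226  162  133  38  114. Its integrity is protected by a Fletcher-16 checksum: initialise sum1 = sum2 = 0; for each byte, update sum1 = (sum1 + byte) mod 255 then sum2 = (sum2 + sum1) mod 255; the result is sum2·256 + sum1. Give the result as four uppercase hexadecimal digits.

AEB4

Running sums (mod 255):
  after byte 0 (17): sum1=17, sum2=17
  after byte 1 (226): sum1=243, sum2=5
  after byte 2 (162): sum1=150, sum2=155
  after byte 3 (133): sum1=28, sum2=183
  after byte 4 (38): sum1=66, sum2=249
  after byte 5 (114): sum1=180, sum2=174
Checksum = sum2·256 + sum1 = 174·256 + 180 = 44724 = 0xAEB4.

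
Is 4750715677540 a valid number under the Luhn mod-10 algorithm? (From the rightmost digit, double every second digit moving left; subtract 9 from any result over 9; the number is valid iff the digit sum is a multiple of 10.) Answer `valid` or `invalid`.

From the right, keep odd positions and double even positions (subtract 9 from any doubled value over 9):
  doubled (positions 2,4,...): 8 5 3 2 0 5 → sum 23
  kept (positions 1,3,...): 0 5 7 5 7 5 4 → sum 33
Total = 56.
56 mod 10 = 6, so the number is invalid.

invalid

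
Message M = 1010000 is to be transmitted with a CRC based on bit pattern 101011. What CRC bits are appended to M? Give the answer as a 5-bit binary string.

10001

Append 5 zeros: 101000000000. Divide by 101011 (XOR where the leading bit is 1):
  pos 0: 101000 XOR 101011 = 000011
  pos 4: 110000 XOR 101011 = 011011
  pos 5: 110110 XOR 101011 = 011101
  pos 6: 111010 XOR 101011 = 010001
Remainder (last 5 bits) = 10001. This is the CRC / FCS.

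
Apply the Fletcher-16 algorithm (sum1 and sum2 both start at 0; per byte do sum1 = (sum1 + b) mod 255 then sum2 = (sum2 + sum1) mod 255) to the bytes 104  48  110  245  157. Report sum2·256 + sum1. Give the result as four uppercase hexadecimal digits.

9F9A

Running sums (mod 255):
  after byte 0 (104): sum1=104, sum2=104
  after byte 1 (48): sum1=152, sum2=1
  after byte 2 (110): sum1=7, sum2=8
  after byte 3 (245): sum1=252, sum2=5
  after byte 4 (157): sum1=154, sum2=159
Checksum = sum2·256 + sum1 = 159·256 + 154 = 40858 = 0x9F9A.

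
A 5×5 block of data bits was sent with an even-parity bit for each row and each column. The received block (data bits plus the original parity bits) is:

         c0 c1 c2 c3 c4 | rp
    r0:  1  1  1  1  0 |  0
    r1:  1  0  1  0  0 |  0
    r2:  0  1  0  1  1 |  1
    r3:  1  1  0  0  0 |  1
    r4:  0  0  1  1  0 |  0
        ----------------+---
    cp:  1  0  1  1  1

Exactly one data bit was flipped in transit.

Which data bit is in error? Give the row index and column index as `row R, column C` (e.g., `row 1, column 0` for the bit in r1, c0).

Recompute each row's even parity and compare to rp:
  r0: data parity 0, sent rp 0 → ok
  r1: data parity 0, sent rp 0 → ok
  r2: data parity 1, sent rp 1 → ok
  r3: data parity 0, sent rp 1 → mismatch
  r4: data parity 0, sent rp 0 → ok
Recompute each column's even parity and compare to cp:
  c0: data parity 1, sent cp 1 → ok
  c1: data parity 1, sent cp 0 → mismatch
  c2: data parity 1, sent cp 1 → ok
  c3: data parity 1, sent cp 1 → ok
  c4: data parity 1, sent cp 1 → ok
Exactly one row (r3) and one column (c1) fail → the flipped bit is at their intersection.

row 3, column 1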